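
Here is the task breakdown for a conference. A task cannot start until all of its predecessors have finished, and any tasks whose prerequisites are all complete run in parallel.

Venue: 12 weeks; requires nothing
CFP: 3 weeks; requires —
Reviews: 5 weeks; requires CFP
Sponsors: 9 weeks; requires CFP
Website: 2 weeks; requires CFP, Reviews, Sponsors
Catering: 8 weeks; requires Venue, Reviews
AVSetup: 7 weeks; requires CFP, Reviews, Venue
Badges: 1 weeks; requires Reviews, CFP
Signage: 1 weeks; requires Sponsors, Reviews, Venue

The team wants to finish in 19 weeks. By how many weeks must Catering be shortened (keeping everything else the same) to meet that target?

1

Current finish: 20 weeks; target: 19.
Catering is on every critical path, so each week cut from Catering cuts the finish by one (this holds down to a finish of 19).
Need 20 − 19 = 1 week off Catering → Catering becomes 7 weeks, finish becomes 19.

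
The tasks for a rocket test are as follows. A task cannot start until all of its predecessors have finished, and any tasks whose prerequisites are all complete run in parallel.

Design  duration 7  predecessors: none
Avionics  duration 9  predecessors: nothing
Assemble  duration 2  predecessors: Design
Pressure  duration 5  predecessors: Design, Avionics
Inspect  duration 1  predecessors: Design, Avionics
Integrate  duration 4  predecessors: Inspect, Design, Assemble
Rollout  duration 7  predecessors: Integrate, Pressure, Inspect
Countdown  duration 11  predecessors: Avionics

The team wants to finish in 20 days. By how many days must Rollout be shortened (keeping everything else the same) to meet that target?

Current finish: 21 days; target: 20.
Rollout is on every critical path, so each day cut from Rollout cuts the finish by one (this holds down to a finish of 20).
Need 21 − 20 = 1 day off Rollout → Rollout becomes 6 days, finish becomes 20.

1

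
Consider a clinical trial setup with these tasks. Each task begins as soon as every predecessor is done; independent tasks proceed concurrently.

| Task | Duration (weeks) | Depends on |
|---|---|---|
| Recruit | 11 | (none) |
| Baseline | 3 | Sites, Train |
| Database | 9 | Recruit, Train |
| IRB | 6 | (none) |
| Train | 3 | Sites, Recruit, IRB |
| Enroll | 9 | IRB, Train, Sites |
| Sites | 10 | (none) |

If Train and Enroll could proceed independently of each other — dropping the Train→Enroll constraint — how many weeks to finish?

23

Original critical path: Recruit→Train→Enroll = 11+3+9 = 23 ⇒ 23 weeks.
Without Train→Enroll, Enroll's earliest start moves from 14 to 10.
New critical path: Recruit→Train→Database = 11+3+9 = 23 ⇒ 23 weeks.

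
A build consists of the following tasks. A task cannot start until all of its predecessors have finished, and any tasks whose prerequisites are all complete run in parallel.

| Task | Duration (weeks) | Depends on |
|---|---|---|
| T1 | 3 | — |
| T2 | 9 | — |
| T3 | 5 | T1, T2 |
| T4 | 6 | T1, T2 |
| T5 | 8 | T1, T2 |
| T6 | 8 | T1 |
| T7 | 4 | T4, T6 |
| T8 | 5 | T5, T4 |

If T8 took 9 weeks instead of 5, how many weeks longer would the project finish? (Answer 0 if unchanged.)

Baseline: T2→T5→T8 = 9+8+5 = 22 → 22 weeks.
Since T8 is critical, the +4 change carries straight to that chain (now 26 weeks).
That remains the longest chain; total 26 weeks.
Change in finish: 26 − 22 = +4 weeks.

4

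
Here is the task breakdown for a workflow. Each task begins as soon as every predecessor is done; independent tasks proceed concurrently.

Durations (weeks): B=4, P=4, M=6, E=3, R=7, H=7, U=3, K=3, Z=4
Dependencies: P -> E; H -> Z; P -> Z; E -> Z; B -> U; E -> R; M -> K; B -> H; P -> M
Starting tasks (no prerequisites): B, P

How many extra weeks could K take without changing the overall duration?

2

The longest chain is B→H→Z = 4+7+4 = 15; overall finish 15 weeks.
The longest chain containing K totals 13 weeks.
So K can slip 15 − 13 = 2 weeks.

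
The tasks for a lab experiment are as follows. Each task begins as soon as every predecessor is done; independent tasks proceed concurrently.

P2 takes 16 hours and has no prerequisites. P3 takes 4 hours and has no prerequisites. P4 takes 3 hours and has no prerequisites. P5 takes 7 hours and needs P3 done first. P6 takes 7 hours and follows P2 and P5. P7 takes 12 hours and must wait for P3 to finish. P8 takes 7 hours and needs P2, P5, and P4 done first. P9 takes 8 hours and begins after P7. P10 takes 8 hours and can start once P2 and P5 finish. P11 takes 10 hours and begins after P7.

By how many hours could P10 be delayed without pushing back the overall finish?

Critical path: P3→P7→P11 = 4+12+10 = 26, so the finish is 26 hours.
P10 finishes as early as 24 and must finish by 26.
So P10 can slip 26 − 24 = 2 hours.

2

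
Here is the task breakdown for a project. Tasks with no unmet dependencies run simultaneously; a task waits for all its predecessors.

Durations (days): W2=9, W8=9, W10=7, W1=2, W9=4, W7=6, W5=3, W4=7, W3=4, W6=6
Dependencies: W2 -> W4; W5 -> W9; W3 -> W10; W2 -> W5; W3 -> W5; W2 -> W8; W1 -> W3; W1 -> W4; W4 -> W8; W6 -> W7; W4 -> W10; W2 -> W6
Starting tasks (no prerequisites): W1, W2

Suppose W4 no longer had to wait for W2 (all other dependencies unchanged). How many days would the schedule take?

Before: longest chain W2→W4→W8 = 9+7+9 = 25, finish 25.
Without W2→W4, W4's earliest start moves from 9 to 2.
New critical path: W2→W6→W7 = 9+6+6 = 21 ⇒ 21 days.

21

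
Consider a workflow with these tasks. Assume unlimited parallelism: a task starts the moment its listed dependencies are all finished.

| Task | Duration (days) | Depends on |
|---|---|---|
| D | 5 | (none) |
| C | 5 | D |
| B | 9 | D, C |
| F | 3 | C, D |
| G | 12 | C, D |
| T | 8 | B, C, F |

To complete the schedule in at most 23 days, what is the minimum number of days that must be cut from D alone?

Current finish: 27 days; target: 23.
D is on every critical path, so each day cut from D cuts the finish by one (this holds down to a finish of 23).
Need 27 − 23 = 4 days off D → D becomes 1 day, finish becomes 23.

4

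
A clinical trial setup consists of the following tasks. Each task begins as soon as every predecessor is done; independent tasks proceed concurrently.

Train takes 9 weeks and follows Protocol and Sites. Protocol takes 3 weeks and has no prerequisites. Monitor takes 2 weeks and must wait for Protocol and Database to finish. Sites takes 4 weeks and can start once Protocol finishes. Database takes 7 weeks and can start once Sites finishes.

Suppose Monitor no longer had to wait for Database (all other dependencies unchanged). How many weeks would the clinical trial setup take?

16

Before: longest chain Protocol→Sites→Train = 3+4+9 = 16, finish 16.
Without Database→Monitor, Monitor's earliest start moves from 14 to 3.
After: Protocol→Sites→Train = 3+4+9 = 16 → 16 weeks.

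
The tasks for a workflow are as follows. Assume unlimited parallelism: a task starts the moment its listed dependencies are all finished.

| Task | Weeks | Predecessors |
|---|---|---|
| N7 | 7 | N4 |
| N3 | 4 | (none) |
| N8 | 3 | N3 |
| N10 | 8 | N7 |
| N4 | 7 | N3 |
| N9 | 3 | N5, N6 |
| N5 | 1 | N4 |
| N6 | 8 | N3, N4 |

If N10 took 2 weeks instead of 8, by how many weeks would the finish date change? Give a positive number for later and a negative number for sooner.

Critical path before the change: N3→N4→N7→N10 = 4+7+7+8 = 26 giving 26 weeks.
N10 is on the critical path; changing it to 2 makes that path 20 weeks.
Now N3→N4→N6→N9 = 4+7+8+3 = 22 is longest, so the finish becomes 22 weeks.
Change in finish: 22 − 26 = -4 weeks.

-4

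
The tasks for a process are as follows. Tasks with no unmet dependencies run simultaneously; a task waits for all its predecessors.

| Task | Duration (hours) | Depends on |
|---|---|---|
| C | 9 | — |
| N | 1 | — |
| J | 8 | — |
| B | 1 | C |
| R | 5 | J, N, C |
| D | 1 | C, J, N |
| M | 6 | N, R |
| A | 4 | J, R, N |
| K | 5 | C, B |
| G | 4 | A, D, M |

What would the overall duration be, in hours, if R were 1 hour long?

Actual critical path: C→R→M→G = 9+5+6+4 = 24 ⇒ 24 hours.
Since R is critical, the -4 change carries straight to that chain (now 20 hours).
The critical path is still C→R→M→G; finish is now 20 hours.

20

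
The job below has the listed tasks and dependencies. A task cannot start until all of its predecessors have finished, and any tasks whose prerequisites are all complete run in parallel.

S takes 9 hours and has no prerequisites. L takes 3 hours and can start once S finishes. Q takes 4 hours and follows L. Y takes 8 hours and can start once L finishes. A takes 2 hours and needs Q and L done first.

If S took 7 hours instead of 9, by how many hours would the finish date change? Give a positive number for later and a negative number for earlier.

Actual critical path: S→L→Y = 9+3+8 = 20 ⇒ 20 hours.
S lies on that path, so at 7 hours the path becomes 18 hours.
The critical path is still S→L→Y; finish is now 18 hours.
Change in finish: 18 − 20 = -2 hours.

-2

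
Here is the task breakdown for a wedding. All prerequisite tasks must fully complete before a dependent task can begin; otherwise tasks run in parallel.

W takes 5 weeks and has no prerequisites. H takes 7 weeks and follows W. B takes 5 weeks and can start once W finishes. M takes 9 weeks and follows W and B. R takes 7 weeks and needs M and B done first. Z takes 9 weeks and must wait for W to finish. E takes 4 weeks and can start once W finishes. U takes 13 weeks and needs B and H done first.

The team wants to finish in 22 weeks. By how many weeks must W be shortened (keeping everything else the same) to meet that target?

4

Current finish: 26 weeks; target: 22.
W is on every critical path, so each week cut from W cuts the finish by one (this holds down to a finish of 22).
Need 26 − 22 = 4 weeks off W → W becomes 1 week, finish becomes 22.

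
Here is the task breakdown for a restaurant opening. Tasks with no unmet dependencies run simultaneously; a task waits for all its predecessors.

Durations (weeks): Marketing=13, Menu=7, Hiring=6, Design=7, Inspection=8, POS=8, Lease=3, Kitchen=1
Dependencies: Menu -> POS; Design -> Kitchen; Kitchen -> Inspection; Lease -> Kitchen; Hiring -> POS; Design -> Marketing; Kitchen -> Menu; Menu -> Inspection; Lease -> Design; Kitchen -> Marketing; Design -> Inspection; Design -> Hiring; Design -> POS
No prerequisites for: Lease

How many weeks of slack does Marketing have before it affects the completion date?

2

Critical path: Lease→Design→Kitchen→Menu→POS = 3+7+1+7+8 = 26, so the finish is 26 weeks.
The longest chain containing Marketing totals 24 weeks.
Float = 26 − 24 = 2.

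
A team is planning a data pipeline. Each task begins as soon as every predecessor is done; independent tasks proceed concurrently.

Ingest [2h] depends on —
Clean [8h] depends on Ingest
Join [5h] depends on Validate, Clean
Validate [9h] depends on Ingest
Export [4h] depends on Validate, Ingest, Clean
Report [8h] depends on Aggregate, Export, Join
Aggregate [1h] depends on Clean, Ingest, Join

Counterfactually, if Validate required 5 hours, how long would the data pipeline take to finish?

24

Baseline: Ingest→Validate→Join→Aggregate→Report = 2+9+5+1+8 = 25 → 25 hours.
Since Validate is critical, the -4 change carries straight to that chain (now 21 hours).
New critical path: Ingest→Clean→Join→Aggregate→Report = 2+8+5+1+8 = 24 ⇒ 24 hours.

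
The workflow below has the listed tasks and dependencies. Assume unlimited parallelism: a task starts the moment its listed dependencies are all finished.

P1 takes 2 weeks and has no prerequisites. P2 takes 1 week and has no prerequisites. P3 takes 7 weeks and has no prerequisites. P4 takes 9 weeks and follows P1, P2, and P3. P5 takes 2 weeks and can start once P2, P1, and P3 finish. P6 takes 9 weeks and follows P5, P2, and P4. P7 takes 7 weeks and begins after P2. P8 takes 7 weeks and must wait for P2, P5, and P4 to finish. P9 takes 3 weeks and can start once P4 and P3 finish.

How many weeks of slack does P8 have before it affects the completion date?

2

P3→P4→P6 = 7+9+9 = 25 sets the makespan at 25 weeks.
The longest chain containing P8 totals 23 weeks.
So P8 can slip 25 − 23 = 2 weeks.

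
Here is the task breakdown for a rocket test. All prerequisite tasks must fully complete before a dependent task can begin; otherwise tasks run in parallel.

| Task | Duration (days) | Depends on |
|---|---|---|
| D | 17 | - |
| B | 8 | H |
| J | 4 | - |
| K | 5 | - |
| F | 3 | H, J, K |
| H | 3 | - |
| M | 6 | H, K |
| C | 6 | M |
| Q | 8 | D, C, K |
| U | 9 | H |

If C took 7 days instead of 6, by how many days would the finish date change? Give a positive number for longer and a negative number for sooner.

1

Actual critical path: K→M→C→Q = 5+6+6+8 = 25 ⇒ 25 days.
C lies on that path, so at 7 days the path becomes 26 days.
The critical path is still K→M→C→Q; finish is now 26 days.
Change in finish: 26 − 25 = +1 days.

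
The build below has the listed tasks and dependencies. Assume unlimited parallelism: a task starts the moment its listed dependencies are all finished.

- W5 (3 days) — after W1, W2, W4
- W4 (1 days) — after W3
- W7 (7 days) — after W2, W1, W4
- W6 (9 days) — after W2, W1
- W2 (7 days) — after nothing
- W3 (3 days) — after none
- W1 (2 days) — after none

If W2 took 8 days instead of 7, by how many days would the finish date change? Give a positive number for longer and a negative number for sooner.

1

Actual critical path: W2→W6 = 7+9 = 16 ⇒ 16 days.
W2 lies on that path, so at 8 days the path becomes 17 days.
That remains the longest chain; total 17 days.
Change in finish: 17 − 16 = +1 days.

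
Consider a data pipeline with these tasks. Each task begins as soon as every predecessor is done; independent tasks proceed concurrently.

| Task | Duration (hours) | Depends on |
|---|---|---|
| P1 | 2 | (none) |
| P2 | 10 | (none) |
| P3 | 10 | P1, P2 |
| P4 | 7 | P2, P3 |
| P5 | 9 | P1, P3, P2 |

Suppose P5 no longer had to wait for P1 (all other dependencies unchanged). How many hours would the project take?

Original critical path: P2→P3→P5 = 10+10+9 = 29 ⇒ 29 hours.
Dropping P1→P5 doesn't change P5's earliest start (20); another predecessor still binds.
The longest chain is now P2→P3→P5 = 10+10+9 = 29, so the project takes 29 hours.

29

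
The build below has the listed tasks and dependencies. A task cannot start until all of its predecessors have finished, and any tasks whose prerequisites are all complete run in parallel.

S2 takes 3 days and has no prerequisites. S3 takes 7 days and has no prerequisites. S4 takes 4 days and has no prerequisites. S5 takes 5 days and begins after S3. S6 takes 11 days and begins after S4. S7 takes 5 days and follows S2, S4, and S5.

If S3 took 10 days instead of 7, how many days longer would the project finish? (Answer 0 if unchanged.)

3

The binding path is S3→S5→S7 = 7+5+5 = 17; finish at 17 days.
S3 lies on that path, so at 10 days the path becomes 20 days.
No other chain overtakes it, so the finish is 20 days.
Change in finish: 20 − 17 = +3 days.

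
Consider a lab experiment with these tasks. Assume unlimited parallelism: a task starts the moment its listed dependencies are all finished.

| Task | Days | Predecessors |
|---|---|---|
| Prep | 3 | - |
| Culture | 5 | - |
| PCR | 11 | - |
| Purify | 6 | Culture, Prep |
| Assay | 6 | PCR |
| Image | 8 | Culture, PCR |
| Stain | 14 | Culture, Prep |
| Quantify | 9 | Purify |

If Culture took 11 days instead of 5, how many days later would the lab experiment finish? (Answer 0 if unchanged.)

6

As given, the longest chain is Culture→Purify→Quantify = 5+6+9 = 20, so the finish is 20 days.
Culture is on the critical path; changing it to 11 makes that path 26 days.
That remains the longest chain; total 26 days.
Change in finish: 26 − 20 = +6 days.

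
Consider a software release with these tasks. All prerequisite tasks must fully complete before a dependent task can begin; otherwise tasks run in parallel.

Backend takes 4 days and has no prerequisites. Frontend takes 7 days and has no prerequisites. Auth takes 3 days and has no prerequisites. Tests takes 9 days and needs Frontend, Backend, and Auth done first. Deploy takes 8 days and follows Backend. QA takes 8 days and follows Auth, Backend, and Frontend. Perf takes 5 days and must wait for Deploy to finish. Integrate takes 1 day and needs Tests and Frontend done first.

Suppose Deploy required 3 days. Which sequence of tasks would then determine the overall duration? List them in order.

The binding path is Backend→Deploy→Perf = 4+8+5 = 17; finish at 17 days.
Since Deploy is critical, the -5 change carries straight to that chain (now 12 days).
Now Frontend→Tests→Integrate = 7+9+1 = 17 is longest, so the finish becomes 17 days.

Frontend, Tests, Integrate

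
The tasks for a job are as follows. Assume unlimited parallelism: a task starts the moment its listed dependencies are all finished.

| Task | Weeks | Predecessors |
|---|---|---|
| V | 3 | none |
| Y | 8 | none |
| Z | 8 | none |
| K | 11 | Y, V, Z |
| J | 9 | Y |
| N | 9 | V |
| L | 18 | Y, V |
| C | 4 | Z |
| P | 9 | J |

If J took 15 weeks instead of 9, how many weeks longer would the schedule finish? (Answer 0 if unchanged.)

Actual critical path: Y→J→P = 8+9+9 = 26 ⇒ 26 weeks.
J lies on that path, so at 15 weeks the path becomes 32 weeks.
That remains the longest chain; total 32 weeks.
Change in finish: 32 − 26 = +6 weeks.

6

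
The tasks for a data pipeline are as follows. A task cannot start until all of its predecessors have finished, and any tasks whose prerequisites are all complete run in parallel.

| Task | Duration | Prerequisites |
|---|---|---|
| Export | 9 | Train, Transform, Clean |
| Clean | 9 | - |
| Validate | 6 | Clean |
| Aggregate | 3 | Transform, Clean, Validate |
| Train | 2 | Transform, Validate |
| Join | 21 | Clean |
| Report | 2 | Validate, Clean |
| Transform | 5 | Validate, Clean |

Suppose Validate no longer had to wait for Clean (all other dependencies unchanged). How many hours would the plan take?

30

With the dependency in place, Clean→Validate→Transform→Train→Export = 9+6+5+2+9 = 31 sets the finish at 31 hours.
Without Clean→Validate, Validate's earliest start moves from 9 to 0.
New critical path: Clean→Join = 9+21 = 30 ⇒ 30 hours.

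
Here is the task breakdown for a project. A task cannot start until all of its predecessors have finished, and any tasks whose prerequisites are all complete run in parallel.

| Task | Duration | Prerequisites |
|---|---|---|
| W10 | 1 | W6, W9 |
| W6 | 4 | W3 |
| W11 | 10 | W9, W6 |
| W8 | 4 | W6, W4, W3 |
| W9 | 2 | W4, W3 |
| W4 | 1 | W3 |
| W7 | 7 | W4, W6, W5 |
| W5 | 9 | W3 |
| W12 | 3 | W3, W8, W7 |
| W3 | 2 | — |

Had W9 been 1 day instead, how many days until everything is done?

21

Baseline: W3→W5→W7→W12 = 2+9+7+3 = 21 → 21 days.
The longest path through W9 is only 15 days, so W9 has float 6.
The critical path is still W3→W5→W7→W12; finish is now 21 days.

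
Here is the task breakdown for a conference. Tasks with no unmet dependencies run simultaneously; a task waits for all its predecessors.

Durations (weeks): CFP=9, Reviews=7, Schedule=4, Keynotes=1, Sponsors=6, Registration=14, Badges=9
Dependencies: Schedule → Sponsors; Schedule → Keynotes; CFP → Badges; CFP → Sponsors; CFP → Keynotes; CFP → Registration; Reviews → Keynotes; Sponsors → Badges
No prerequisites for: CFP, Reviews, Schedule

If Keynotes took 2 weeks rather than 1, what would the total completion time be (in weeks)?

24

The binding path is CFP→Sponsors→Badges = 9+6+9 = 24; finish at 24 weeks.
Keynotes has 14 weeks of float (longest path through it is 10).
No other chain overtakes it, so the finish is 24 weeks.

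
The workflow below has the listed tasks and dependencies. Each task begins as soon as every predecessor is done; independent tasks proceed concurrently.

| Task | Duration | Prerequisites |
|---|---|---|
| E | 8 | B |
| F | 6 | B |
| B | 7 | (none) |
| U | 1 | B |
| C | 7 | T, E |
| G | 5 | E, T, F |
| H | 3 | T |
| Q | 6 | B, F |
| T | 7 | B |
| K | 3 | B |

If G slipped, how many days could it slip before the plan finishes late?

2

The longest chain is B→E→C = 7+8+7 = 22; overall finish 22 days.
Longest path through G: 20 days (earliest finish 20, latest finish 22).
So G can slip 22 − 20 = 2 days.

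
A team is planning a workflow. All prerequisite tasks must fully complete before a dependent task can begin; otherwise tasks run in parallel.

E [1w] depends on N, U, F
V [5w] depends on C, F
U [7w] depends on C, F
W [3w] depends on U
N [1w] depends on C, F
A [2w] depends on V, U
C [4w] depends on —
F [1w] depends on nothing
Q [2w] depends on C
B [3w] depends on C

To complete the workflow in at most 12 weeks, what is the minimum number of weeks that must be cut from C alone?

2

Current finish: 14 weeks; target: 12.
C is on every critical path, so each week cut from C cuts the finish by one (this holds down to a finish of 11).
Need 14 − 12 = 2 weeks off C → C becomes 2 weeks, finish becomes 12.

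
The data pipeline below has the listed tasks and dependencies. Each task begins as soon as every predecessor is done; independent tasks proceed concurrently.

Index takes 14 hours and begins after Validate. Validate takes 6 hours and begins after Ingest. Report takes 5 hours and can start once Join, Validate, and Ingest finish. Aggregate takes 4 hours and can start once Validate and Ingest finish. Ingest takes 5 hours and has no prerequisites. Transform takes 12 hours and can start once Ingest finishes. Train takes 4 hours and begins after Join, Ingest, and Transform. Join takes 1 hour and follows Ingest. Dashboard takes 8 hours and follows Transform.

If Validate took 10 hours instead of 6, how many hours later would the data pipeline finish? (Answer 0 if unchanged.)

4

Baseline: Ingest→Validate→Index = 5+6+14 = 25 → 25 hours.
Validate lies on that path, so at 10 hours the path becomes 29 hours.
The critical path is still Ingest→Validate→Index; finish is now 29 hours.
Change in finish: 29 − 25 = +4 hours.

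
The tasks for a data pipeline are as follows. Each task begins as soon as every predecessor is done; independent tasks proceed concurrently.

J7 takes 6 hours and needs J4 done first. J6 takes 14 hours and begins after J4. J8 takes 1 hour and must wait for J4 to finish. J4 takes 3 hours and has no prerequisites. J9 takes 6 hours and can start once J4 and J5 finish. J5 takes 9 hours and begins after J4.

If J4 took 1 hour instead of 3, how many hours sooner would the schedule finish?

2

The binding path is J4→J5→J9 = 3+9+6 = 18; finish at 18 hours.
J4 is on the critical path; changing it to 1 makes that path 16 hours.
No other chain overtakes it, so the finish is 16 hours.
Change in finish: 16 − 18 = -2 hours.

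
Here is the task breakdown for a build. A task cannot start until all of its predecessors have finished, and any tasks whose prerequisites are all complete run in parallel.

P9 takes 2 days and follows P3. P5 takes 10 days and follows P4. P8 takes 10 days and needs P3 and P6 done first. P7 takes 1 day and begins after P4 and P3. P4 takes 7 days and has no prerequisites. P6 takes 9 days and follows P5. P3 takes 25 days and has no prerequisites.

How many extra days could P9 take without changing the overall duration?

The longest chain is P4→P5→P6→P8 = 7+10+9+10 = 36; overall finish 36 days.
Longest path through P9: 27 days (earliest finish 27, latest finish 36).
Float = 36 − 27 = 9.

9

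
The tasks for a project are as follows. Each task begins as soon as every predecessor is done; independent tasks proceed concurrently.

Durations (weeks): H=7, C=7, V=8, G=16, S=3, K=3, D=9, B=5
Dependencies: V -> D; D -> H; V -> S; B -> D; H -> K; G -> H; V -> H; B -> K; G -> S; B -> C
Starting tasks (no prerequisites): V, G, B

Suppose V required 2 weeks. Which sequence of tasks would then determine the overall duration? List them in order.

As given, the longest chain is V→D→H→K = 8+9+7+3 = 27, so the finish is 27 weeks.
V is on the critical path; changing it to 2 makes that path 21 weeks.
Now G→H→K = 16+7+3 = 26 is longest, so the finish becomes 26 weeks.

G, H, K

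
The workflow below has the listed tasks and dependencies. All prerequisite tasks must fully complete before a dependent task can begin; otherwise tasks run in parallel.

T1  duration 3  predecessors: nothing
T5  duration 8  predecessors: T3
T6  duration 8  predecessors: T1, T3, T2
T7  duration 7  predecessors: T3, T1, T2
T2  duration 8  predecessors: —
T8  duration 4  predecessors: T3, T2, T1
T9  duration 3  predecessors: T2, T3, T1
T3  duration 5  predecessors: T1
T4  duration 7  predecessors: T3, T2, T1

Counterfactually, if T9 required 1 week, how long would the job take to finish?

16

Baseline: T1→T3→T5 = 3+5+8 = 16 → 16 weeks.
The longest path through T9 is only 11 weeks, so T9 has float 5.
The critical path is still T1→T3→T5; finish is now 16 weeks.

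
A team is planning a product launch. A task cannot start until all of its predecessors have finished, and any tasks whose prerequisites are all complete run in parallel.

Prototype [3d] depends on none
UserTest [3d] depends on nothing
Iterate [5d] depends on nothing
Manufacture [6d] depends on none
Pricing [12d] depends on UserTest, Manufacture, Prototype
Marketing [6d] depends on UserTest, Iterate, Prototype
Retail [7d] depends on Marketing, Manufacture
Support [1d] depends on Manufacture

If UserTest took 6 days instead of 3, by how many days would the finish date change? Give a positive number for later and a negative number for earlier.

The binding path is Iterate→Marketing→Retail = 5+6+7 = 18; finish at 18 days.
UserTest is off the critical path — its longest chain is 16 days, giving 2 of slack.
New critical path: UserTest→Marketing→Retail = 6+6+7 = 19 ⇒ 19 days.
Change in finish: 19 − 18 = +1 days.

1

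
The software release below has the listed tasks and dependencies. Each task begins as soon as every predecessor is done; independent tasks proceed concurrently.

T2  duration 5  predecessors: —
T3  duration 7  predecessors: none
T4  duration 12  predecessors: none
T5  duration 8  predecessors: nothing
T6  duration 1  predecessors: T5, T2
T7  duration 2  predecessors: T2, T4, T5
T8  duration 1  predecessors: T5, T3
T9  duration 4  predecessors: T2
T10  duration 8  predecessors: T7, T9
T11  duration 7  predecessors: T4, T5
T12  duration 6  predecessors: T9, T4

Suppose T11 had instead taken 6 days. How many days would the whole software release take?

22

Actual critical path: T4→T7→T10 = 12+2+8 = 22 ⇒ 22 days.
T11 is off the critical path — its longest chain is 19 days, giving 3 of slack.
The critical path is still T4→T7→T10; finish is now 22 days.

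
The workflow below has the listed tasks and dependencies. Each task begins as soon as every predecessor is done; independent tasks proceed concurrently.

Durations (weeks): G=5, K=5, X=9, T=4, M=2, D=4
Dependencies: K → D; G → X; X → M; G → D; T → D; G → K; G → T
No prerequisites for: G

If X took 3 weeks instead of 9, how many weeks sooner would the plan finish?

As given, the longest chain is G→X→M = 5+9+2 = 16, so the finish is 16 weeks.
Since X is critical, the -6 change carries straight to that chain (now 10 weeks).
The binding chain switches to G→K→D = 5+5+4 = 14; finish 14 weeks.
Change in finish: 14 − 16 = -2 weeks.

2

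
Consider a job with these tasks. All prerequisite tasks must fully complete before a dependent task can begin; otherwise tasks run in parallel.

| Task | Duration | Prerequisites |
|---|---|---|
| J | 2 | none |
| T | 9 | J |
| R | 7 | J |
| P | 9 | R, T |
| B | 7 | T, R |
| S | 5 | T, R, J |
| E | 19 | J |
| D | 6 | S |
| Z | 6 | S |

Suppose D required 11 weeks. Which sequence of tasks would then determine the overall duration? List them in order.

J, T, S, D

The binding path is J→T→S→D = 2+9+5+6 = 22; finish at 22 weeks.
D lies on that path, so at 11 weeks the path becomes 27 weeks.
No other chain overtakes it, so the finish is 27 weeks.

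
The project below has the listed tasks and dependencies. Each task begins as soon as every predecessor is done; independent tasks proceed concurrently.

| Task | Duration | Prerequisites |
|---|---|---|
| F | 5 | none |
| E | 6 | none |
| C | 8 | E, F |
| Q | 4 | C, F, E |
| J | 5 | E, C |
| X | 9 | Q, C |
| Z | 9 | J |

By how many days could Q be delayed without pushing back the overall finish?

E→C→J→Z = 6+8+5+9 = 28 sets the makespan at 28 days.
Longest path through Q: 27 days (earliest finish 18, latest finish 19).
Slack of Q = 15 − 14 = 1 day.

1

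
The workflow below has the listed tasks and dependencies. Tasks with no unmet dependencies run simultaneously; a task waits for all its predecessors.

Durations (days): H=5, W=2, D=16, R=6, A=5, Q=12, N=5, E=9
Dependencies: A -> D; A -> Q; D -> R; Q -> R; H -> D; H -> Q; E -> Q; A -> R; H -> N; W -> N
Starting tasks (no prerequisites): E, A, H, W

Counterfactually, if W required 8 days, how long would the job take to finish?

27

As given, the longest chain is E→Q→R = 9+12+6 = 27, so the finish is 27 days.
W has 20 days of float (longest path through it is 7).
No other chain overtakes it, so the finish is 27 days.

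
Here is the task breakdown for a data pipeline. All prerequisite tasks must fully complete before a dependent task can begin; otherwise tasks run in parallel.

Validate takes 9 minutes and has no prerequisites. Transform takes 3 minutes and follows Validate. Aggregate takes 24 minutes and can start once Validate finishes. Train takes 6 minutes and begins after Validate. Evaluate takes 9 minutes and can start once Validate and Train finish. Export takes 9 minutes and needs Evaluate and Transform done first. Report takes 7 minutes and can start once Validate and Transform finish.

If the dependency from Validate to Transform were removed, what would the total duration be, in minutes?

33

With the dependency in place, Validate→Aggregate = 9+24 = 33 sets the finish at 33 minutes.
Without Validate→Transform, Transform's earliest start moves from 9 to 0.
The longest chain is now Validate→Aggregate = 9+24 = 33, so the data pipeline takes 33 minutes.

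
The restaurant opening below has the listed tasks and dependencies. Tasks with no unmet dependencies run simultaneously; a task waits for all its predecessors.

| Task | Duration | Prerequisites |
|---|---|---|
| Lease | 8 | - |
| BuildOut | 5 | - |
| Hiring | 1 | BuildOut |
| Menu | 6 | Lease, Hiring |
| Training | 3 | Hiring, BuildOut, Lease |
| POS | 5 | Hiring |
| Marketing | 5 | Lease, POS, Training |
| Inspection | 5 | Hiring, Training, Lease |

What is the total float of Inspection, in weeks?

0

Lease→Training→Marketing = 8+3+5 = 16 sets the makespan at 16 weeks.
Longest path through Inspection: 16 weeks (earliest finish 16, latest finish 16).
Slack of Inspection = 11 − 11 = 0 weeks.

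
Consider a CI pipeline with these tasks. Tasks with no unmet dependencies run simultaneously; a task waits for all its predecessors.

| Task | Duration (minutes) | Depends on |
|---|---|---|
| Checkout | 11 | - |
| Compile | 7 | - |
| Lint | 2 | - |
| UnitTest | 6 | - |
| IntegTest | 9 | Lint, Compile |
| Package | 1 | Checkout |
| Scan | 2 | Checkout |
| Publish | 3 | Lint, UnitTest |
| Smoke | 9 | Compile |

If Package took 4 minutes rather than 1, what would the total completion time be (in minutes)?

16

Critical path before the change: Compile→IntegTest = 7+9 = 16 giving 16 minutes.
Package is off the critical path — its longest chain is 12 minutes, giving 4 of slack.
That remains the longest chain; total 16 minutes.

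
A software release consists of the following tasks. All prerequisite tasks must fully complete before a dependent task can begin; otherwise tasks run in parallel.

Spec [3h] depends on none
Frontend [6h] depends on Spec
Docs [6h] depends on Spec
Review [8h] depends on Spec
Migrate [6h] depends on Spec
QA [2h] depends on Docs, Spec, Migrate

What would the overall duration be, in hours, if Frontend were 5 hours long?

The binding path is Spec→Docs→QA = 3+6+2 = 11; finish at 11 hours.
Frontend is off the critical path — its longest chain is 9 hours, giving 2 of slack.
The critical path is still Spec→Docs→QA; finish is now 11 hours.

11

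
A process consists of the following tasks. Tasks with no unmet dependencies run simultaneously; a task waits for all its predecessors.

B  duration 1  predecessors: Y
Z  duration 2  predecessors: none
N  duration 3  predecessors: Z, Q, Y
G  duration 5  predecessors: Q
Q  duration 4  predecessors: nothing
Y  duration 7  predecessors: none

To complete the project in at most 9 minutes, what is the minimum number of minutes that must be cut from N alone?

1

Current finish: 10 minutes; target: 9.
N is on every critical path, so each minute cut from N cuts the finish by one (this holds down to a finish of 9).
Need 10 − 9 = 1 minute off N → N becomes 2 minutes, finish becomes 9.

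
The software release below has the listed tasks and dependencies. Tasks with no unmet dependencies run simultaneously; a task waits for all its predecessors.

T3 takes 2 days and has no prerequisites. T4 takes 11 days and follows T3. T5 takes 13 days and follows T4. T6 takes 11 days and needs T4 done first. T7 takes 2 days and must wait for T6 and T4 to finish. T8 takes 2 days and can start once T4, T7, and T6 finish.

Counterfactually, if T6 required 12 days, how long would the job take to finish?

The binding path is T3→T4→T6→T7→T8 = 2+11+11+2+2 = 28; finish at 28 days.
T6 is on the critical path; changing it to 12 makes that path 29 days.
No other chain overtakes it, so the finish is 29 days.

29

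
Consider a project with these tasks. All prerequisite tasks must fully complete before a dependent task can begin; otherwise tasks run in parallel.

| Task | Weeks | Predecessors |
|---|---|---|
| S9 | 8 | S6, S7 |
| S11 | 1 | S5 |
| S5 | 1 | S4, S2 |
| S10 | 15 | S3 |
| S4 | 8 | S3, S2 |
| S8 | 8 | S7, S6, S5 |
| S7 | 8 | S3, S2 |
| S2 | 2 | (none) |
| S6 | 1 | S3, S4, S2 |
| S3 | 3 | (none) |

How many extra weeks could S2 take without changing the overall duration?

1

The longest chain is S3→S4→S5→S8 = 3+8+1+8 = 20; overall finish 20 weeks.
Longest path through S2: 19 weeks (earliest finish 2, latest finish 3).
So S2 can slip 3 − 2 = 1 week.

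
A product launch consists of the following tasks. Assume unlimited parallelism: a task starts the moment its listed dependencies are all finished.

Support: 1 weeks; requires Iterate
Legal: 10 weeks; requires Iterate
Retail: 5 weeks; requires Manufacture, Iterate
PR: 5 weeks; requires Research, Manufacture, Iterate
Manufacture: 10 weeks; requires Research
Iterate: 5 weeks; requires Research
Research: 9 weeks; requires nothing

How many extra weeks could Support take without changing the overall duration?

Critical path: Research→Iterate→Legal = 9+5+10 = 24, so the finish is 24 weeks.
The longest chain containing Support totals 15 weeks.
Float = 24 − 15 = 9.

9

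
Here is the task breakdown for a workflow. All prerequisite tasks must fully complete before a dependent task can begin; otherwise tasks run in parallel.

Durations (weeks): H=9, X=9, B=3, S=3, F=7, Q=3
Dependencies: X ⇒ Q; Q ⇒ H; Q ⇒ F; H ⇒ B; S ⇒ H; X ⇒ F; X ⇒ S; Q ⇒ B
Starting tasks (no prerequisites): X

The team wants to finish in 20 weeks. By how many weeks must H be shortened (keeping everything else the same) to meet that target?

4

Current finish: 24 weeks; target: 20.
H is on every critical path, so each week cut from H cuts the finish by one (this holds down to a finish of 19).
Need 24 − 20 = 4 weeks off H → H becomes 5 weeks, finish becomes 20.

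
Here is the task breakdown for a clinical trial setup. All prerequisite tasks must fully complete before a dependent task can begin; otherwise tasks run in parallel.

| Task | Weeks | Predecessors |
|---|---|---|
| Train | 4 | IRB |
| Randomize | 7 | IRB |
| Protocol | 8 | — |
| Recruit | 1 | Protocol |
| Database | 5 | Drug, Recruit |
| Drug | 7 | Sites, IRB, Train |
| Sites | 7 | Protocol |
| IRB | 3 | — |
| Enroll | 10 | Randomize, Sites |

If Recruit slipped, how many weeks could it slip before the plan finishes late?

The longest chain is Protocol→Sites→Drug→Database = 8+7+7+5 = 27; overall finish 27 weeks.
Recruit finishes as early as 9 and must finish by 22.
Slack of Recruit = 21 − 8 = 13 weeks.

13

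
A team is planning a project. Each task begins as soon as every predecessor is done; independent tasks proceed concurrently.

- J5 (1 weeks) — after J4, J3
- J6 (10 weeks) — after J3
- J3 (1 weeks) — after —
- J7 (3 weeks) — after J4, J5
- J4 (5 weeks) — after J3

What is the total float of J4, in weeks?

Critical path: J3→J6 = 1+10 = 11, so the finish is 11 weeks.
J4 finishes as early as 6 and must finish by 7.
Slack of J4 = 2 − 1 = 1 week.

1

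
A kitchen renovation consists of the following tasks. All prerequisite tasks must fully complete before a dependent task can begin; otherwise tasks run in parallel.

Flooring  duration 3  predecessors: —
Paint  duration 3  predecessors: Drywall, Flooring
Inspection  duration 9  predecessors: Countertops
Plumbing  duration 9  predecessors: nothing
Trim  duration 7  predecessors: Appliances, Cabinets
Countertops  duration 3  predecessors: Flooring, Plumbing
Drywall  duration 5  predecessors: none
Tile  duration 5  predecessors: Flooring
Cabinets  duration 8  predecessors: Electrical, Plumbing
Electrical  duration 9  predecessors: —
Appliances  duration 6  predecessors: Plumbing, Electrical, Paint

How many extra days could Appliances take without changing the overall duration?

2

The longest chain is Plumbing→Cabinets→Trim = 9+8+7 = 24; overall finish 24 days.
The longest chain containing Appliances totals 22 days.
Slack of Appliances = 11 − 9 = 2 days.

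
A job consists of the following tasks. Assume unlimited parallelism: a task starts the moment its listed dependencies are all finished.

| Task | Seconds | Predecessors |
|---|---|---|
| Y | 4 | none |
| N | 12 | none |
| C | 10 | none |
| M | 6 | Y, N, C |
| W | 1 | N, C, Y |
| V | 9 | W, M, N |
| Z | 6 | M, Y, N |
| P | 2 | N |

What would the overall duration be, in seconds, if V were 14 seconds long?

Critical path before the change: N→M→V = 12+6+9 = 27 giving 27 seconds.
V is on the critical path; changing it to 14 makes that path 32 seconds.
That remains the longest chain; total 32 seconds.

32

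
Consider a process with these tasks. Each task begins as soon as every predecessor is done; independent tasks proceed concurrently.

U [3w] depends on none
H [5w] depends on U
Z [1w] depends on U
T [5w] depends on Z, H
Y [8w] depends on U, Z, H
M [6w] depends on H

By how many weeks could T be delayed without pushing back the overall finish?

3

The longest chain is U→H→Y = 3+5+8 = 16; overall finish 16 weeks.
T finishes as early as 13 and must finish by 16.
Slack of T = 11 − 8 = 3 weeks.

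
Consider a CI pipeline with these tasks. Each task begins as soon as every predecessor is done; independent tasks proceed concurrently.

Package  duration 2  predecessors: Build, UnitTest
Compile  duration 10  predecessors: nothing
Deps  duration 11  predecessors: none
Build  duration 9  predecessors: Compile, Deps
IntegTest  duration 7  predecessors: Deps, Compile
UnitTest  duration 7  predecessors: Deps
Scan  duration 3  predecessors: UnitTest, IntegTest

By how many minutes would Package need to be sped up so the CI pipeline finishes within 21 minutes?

1

Current finish: 22 minutes; target: 21.
Package is on every critical path, so each minute cut from Package cuts the finish by one (this holds down to a finish of 21).
Need 22 − 21 = 1 minute off Package → Package becomes 1 minute, finish becomes 21.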